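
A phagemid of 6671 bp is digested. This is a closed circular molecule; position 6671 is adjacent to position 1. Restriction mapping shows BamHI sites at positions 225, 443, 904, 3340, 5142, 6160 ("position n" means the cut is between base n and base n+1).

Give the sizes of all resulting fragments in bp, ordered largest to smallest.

Circular molecule, 6 cuts → 6 fragments:
  443 − 225 = 218 bp
  904 − 443 = 461 bp
  3340 − 904 = 2436 bp
  5142 − 3340 = 1802 bp
  6160 − 5142 = 1018 bp
  wrap: 6671 − 6160 + 225 = 736 bp
Sorted largest to smallest: 2436, 1802, 1018, 736, 461, 218 bp.

2436, 1802, 1018, 736, 461, 218 bp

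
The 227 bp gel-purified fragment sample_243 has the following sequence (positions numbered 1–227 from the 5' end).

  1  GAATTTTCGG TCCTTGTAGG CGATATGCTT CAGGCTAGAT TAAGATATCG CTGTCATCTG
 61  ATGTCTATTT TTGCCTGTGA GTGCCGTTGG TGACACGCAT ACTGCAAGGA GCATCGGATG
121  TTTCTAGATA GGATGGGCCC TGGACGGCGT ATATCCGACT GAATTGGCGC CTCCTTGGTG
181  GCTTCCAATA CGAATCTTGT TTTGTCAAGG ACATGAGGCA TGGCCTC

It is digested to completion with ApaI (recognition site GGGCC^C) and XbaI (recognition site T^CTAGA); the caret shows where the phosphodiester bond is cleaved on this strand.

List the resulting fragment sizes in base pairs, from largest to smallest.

123, 88, 16 bp

The ApaI site (GGGCCC) starts at position 135.
ApaI cuts after base 5 of each site (before the last base), so after position 139.
The XbaI site (TCTAGA) starts at position 123.
XbaI cuts after the first base of each site, so after position 123.
Combined cut positions: 123, 139.
Linear molecule, 2 cuts → 3 fragments:
  1–123 → 123 bp
  124–139 → 16 bp
  140–227 → 88 bp
Sorted largest to smallest: 123, 88, 16 bp.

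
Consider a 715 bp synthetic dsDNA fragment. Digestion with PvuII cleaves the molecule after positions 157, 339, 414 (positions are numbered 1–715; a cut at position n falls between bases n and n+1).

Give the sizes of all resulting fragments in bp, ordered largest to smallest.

301, 182, 157, 75 bp

Linear molecule, 3 cuts → 4 fragments:
  157 − 0 = 157 bp
  339 − 157 = 182 bp
  414 − 339 = 75 bp
  715 − 414 = 301 bp
Sorted largest to smallest: 301, 182, 157, 75 bp.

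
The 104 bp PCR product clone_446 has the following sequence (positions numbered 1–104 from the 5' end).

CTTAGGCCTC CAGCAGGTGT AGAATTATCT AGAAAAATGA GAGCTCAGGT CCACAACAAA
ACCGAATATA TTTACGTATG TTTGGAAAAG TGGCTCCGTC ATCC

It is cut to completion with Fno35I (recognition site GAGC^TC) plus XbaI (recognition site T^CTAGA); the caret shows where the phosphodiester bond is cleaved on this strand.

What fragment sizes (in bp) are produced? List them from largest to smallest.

The Fno35I site (GAGCTC) starts at position 41.
Fno35I cuts after base 4 of each site, so after position 44.
The XbaI site (TCTAGA) starts at position 28.
XbaI cuts after the first base of each site, so after position 28.
Combined cut positions: 28, 44.
Linear molecule, 2 cuts → 3 fragments:
  1–28 → 28 bp
  29–44 → 16 bp
  45–104 → 60 bp
Sorted largest to smallest: 60, 28, 16 bp.

60, 28, 16 bp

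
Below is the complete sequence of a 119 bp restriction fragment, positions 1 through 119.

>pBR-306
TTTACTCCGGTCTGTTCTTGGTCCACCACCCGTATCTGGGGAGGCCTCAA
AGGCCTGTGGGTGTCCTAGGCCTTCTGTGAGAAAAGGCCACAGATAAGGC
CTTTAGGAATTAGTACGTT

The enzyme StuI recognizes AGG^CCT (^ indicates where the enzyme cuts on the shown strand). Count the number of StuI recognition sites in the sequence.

4

AGGCCT occurs starting at positions 42, 51, 68, 97.
StuI cuts at 4 sites.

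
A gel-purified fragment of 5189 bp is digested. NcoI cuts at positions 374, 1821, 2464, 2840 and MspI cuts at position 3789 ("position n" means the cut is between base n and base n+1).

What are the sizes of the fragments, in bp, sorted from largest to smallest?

1447, 1400, 949, 643, 376, 374 bp

Combined cut positions (sorted): 374, 1821, 2464, 2840, 3789.
Linear molecule, 5 cuts → 6 fragments:
  374 − 0 = 374 bp
  1821 − 374 = 1447 bp
  2464 − 1821 = 643 bp
  2840 − 2464 = 376 bp
  3789 − 2840 = 949 bp
  5189 − 3789 = 1400 bp
Sorted largest to smallest: 1447, 1400, 949, 643, 376, 374 bp.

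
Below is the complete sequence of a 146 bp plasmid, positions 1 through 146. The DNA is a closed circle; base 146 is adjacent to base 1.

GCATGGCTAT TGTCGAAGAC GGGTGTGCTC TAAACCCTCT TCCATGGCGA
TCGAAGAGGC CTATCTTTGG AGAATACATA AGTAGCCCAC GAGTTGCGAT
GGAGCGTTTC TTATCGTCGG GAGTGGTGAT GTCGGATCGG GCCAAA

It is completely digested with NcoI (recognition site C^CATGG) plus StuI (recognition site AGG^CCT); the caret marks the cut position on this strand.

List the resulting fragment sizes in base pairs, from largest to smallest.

129, 17 bp

The NcoI site (CCATGG) starts at position 42.
NcoI cuts after the first base of each site, so after position 42.
The StuI site (AGGCCT) starts at position 57.
StuI cuts after base 3 of each site, so after position 59.
Combined cut positions: 42, 59.
Circular molecule, 2 cuts → 2 fragments:
  43–59 → 17 bp
  60–146 then 1–42 → 87 + 42 = 129 bp
Sorted largest to smallest: 129, 17 bp.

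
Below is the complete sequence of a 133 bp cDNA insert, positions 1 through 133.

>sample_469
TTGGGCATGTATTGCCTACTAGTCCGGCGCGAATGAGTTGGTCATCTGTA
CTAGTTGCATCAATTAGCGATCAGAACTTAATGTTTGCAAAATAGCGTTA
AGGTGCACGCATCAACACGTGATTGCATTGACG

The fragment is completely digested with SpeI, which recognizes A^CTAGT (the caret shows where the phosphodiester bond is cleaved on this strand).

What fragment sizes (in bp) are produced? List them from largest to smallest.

83, 32, 18 bp

SpeI sites (ACTAGT) start at positions 18, 50.
SpeI cuts after the first base of each site, so after positions 18, 50.
Linear molecule, 2 cuts → 3 fragments:
  1–18 → 18 bp
  19–50 → 32 bp
  51–133 → 83 bp
Sorted largest to smallest: 83, 32, 18 bp.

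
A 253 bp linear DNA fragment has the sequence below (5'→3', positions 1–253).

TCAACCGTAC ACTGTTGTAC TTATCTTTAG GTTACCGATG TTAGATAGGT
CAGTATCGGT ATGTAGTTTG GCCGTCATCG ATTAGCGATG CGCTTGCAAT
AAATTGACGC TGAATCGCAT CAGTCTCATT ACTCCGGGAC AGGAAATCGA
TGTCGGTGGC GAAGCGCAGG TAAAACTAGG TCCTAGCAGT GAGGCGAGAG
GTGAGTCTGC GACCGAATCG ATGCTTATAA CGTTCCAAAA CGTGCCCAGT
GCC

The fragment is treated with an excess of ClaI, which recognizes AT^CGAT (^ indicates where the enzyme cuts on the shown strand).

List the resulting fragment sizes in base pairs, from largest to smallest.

78, 71, 69, 35 bp

ClaI sites (ATCGAT) start at positions 77, 146, 217.
ClaI cuts after base 2 of each site, so after positions 78, 147, 218.
Linear molecule, 3 cuts → 4 fragments:
  1–78 → 78 bp
  79–147 → 69 bp
  148–218 → 71 bp
  219–253 → 35 bp
Sorted largest to smallest: 78, 71, 69, 35 bp.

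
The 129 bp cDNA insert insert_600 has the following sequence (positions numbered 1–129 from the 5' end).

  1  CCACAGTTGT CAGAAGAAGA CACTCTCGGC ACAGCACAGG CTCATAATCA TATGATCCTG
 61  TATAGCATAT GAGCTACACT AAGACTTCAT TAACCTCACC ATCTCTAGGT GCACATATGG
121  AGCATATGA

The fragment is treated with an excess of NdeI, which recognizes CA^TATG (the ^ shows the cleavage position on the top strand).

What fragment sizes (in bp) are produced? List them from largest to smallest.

NdeI sites (CATATG) start at positions 49, 66, 114, 123.
NdeI cuts after base 2 of each site, so after positions 50, 67, 115, 124.
Linear molecule, 4 cuts → 5 fragments:
  1–50 → 50 bp
  51–67 → 17 bp
  68–115 → 48 bp
  116–124 → 9 bp
  125–129 → 5 bp
Sorted largest to smallest: 50, 48, 17, 9, 5 bp.

50, 48, 17, 9, 5 bp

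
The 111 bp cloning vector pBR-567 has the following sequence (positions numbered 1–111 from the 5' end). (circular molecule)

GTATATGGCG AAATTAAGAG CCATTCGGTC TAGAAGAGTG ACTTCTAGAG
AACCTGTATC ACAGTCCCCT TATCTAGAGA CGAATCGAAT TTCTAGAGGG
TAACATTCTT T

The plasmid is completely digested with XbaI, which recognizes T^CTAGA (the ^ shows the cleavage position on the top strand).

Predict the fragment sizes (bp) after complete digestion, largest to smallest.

XbaI sites (TCTAGA) start at positions 29, 44, 73, 92.
XbaI cuts after the first base of each site, so after positions 29, 44, 73, 92.
Circular molecule, 4 cuts → 4 fragments:
  30–44 → 15 bp
  45–73 → 29 bp
  74–92 → 19 bp
  93–111 then 1–29 → 19 + 29 = 48 bp
Sorted largest to smallest: 48, 29, 19, 15 bp.

48, 29, 19, 15 bp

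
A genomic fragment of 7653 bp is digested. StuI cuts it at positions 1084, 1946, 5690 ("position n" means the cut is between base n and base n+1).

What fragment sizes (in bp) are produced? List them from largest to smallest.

3744, 1963, 1084, 862 bp

Linear molecule, 3 cuts → 4 fragments:
  1084 − 0 = 1084 bp
  1946 − 1084 = 862 bp
  5690 − 1946 = 3744 bp
  7653 − 5690 = 1963 bp
Sorted largest to smallest: 3744, 1963, 1084, 862 bp.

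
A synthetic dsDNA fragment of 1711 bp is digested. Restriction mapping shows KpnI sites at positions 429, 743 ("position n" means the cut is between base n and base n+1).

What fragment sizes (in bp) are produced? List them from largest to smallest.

Linear molecule, 2 cuts → 3 fragments:
  429 − 0 = 429 bp
  743 − 429 = 314 bp
  1711 − 743 = 968 bp
Sorted largest to smallest: 968, 429, 314 bp.

968, 429, 314 bp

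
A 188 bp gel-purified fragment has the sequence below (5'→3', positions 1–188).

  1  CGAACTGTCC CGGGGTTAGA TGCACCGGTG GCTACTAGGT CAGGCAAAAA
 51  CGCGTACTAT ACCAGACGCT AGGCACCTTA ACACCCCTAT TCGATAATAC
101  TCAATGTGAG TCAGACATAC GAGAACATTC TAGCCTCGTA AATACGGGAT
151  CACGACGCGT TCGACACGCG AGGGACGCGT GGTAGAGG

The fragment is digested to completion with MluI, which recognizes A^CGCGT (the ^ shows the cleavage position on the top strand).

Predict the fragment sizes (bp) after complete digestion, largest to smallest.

MluI sites (ACGCGT) start at positions 50, 155, 175.
MluI cuts after the first base of each site, so after positions 50, 155, 175.
Linear molecule, 3 cuts → 4 fragments:
  1–50 → 50 bp
  51–155 → 105 bp
  156–175 → 20 bp
  176–188 → 13 bp
Sorted largest to smallest: 105, 50, 20, 13 bp.

105, 50, 20, 13 bp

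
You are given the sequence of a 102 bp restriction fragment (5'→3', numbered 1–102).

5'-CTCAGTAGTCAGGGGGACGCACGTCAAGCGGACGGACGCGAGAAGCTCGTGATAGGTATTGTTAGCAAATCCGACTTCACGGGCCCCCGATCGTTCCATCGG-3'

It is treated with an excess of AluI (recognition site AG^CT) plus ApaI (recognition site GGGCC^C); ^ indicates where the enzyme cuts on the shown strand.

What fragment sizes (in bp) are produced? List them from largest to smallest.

The AluI site (AGCT) starts at position 44.
AluI cuts after base 2 of each site, so after position 45.
The ApaI site (GGGCCC) starts at position 81.
ApaI cuts after base 5 of each site (before the last base), so after position 85.
Combined cut positions: 45, 85.
Linear molecule, 2 cuts → 3 fragments:
  1–45 → 45 bp
  46–85 → 40 bp
  86–102 → 17 bp
Sorted largest to smallest: 45, 40, 17 bp.

45, 40, 17 bp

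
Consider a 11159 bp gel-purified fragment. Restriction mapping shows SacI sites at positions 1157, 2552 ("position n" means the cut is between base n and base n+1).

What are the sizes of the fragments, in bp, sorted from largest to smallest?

Linear molecule, 2 cuts → 3 fragments:
  1157 − 0 = 1157 bp
  2552 − 1157 = 1395 bp
  11159 − 2552 = 8607 bp
Sorted largest to smallest: 8607, 1395, 1157 bp.

8607, 1395, 1157 bp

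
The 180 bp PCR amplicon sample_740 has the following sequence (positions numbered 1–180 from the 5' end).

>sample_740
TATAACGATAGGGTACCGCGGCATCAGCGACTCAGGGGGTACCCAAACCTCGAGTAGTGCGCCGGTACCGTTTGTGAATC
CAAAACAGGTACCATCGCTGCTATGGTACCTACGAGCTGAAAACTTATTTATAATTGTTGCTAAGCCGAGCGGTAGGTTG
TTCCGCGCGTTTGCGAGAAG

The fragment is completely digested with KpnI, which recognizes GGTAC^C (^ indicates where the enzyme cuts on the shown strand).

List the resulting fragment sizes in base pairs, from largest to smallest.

KpnI sites (GGTACC) start at positions 12, 38, 64, 88, 105.
KpnI cuts after base 5 of each site (before the last base), so after positions 16, 42, 68, 92, 109.
Linear molecule, 5 cuts → 6 fragments:
  1–16 → 16 bp
  17–42 → 26 bp
  43–68 → 26 bp
  69–92 → 24 bp
  93–109 → 17 bp
  110–180 → 71 bp
Sorted largest to smallest: 71, 26, 26, 24, 17, 16 bp.

71, 26, 26, 24, 17, 16 bp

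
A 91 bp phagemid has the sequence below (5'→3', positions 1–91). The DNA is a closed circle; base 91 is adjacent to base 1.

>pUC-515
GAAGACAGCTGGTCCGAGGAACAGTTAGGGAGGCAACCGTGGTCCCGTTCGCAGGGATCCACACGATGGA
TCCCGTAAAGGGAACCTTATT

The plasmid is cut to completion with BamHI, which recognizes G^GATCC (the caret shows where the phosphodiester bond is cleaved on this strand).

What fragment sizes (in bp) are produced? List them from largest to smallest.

BamHI sites (GGATCC) start at positions 55, 68.
BamHI cuts after the first base of each site, so after positions 55, 68.
Circular molecule, 2 cuts → 2 fragments:
  56–68 → 13 bp
  69–91 then 1–55 → 23 + 55 = 78 bp
Sorted largest to smallest: 78, 13 bp.

78, 13 bp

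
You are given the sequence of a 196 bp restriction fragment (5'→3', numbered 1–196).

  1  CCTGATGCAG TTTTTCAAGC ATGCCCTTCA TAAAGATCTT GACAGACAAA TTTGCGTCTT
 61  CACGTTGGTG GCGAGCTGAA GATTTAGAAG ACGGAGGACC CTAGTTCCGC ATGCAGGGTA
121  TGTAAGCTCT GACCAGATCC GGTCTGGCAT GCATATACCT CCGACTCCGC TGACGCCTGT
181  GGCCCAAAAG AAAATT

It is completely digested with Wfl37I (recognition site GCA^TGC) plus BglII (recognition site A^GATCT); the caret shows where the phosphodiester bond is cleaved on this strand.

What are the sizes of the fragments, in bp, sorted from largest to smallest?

Wfl37I sites (GCATGC) start at positions 19, 109, 147.
Wfl37I cuts after base 3 of each site, so after positions 21, 111, 149.
The BglII site (AGATCT) starts at position 34.
BglII cuts after the first base of each site, so after position 34.
Combined cut positions: 21, 34, 111, 149.
Linear molecule, 4 cuts → 5 fragments:
  1–21 → 21 bp
  22–34 → 13 bp
  35–111 → 77 bp
  112–149 → 38 bp
  150–196 → 47 bp
Sorted largest to smallest: 77, 47, 38, 21, 13 bp.

77, 47, 38, 21, 13 bp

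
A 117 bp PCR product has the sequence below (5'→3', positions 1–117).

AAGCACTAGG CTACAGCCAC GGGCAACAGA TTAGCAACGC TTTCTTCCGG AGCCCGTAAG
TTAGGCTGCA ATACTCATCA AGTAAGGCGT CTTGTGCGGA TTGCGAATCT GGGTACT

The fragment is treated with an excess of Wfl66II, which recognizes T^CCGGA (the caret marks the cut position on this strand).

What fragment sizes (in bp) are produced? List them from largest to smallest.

The Wfl66II site (TCCGGA) starts at position 46.
Wfl66II cuts after the first base of each site, so after position 46.
Linear molecule, 1 cut → 2 fragments:
  1–46 → 46 bp
  47–117 → 71 bp
Sorted largest to smallest: 71, 46 bp.

71, 46 bp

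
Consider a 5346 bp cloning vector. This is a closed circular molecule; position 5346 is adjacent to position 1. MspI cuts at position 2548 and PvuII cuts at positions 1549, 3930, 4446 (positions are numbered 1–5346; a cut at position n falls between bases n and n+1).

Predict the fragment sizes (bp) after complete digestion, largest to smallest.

Combined cut positions (sorted): 1549, 2548, 3930, 4446.
Circular molecule, 4 cuts → 4 fragments:
  2548 − 1549 = 999 bp
  3930 − 2548 = 1382 bp
  4446 − 3930 = 516 bp
  wrap: 5346 − 4446 + 1549 = 2449 bp
Sorted largest to smallest: 2449, 1382, 999, 516 bp.

2449, 1382, 999, 516 bp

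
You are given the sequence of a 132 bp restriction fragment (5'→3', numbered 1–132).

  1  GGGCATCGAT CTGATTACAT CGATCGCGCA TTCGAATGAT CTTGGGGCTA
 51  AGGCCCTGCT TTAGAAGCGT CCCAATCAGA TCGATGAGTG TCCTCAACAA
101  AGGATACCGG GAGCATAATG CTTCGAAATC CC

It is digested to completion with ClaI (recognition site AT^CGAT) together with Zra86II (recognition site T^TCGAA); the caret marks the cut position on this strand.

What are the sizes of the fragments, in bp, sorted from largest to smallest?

50, 41, 14, 11, 10, 6 bp

ClaI sites (ATCGAT) start at positions 5, 19, 80.
ClaI cuts after base 2 of each site, so after positions 6, 20, 81.
Zra86II sites (TTCGAA) start at positions 31, 122.
Zra86II cuts after the first base of each site, so after positions 31, 122.
Combined cut positions: 6, 20, 31, 81, 122.
Linear molecule, 5 cuts → 6 fragments:
  1–6 → 6 bp
  7–20 → 14 bp
  21–31 → 11 bp
  32–81 → 50 bp
  82–122 → 41 bp
  123–132 → 10 bp
Sorted largest to smallest: 50, 41, 14, 11, 10, 6 bp.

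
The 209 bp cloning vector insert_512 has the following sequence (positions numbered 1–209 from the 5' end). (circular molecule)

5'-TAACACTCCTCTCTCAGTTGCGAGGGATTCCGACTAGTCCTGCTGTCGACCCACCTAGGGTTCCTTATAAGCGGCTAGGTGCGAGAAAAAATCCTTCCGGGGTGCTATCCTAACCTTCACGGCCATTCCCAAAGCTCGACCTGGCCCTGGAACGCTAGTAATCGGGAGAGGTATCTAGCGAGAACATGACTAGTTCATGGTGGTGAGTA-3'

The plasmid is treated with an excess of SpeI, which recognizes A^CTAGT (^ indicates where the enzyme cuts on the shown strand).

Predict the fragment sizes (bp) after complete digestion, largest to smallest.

156, 53 bp

SpeI sites (ACTAGT) start at positions 33, 189.
SpeI cuts after the first base of each site, so after positions 33, 189.
Circular molecule, 2 cuts → 2 fragments:
  34–189 → 156 bp
  190–209 then 1–33 → 20 + 33 = 53 bp
Sorted largest to smallest: 156, 53 bp.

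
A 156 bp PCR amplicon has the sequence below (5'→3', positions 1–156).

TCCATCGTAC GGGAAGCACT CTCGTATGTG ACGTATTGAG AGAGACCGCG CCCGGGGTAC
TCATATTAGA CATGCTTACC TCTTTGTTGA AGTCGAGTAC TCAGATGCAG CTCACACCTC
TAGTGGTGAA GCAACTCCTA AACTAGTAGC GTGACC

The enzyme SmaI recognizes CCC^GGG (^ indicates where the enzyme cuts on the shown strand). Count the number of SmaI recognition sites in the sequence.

1

CCCGGG occurs starting at position 51.
SmaI cuts at 1 site.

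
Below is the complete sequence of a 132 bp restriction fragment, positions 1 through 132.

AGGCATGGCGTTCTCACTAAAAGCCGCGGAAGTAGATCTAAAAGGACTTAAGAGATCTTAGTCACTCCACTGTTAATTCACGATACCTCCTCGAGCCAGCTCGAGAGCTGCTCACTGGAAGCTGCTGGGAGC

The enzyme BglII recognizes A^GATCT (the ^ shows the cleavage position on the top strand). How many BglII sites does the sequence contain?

2

AGATCT occurs starting at positions 34, 53.
BglII cuts at 2 sites.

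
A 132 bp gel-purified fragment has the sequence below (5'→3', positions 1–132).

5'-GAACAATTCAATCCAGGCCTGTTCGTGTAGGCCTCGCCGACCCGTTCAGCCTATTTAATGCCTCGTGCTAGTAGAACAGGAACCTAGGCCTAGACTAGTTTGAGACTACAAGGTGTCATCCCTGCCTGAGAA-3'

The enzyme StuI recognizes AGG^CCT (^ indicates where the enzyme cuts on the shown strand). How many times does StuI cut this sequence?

3

AGGCCT occurs starting at positions 15, 29, 86.
StuI cuts at 3 sites.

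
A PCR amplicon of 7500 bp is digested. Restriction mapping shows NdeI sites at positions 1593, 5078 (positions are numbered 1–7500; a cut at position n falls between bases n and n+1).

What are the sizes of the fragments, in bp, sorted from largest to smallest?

3485, 2422, 1593 bp

Linear molecule, 2 cuts → 3 fragments:
  1593 − 0 = 1593 bp
  5078 − 1593 = 3485 bp
  7500 − 5078 = 2422 bp
Sorted largest to smallest: 3485, 2422, 1593 bp.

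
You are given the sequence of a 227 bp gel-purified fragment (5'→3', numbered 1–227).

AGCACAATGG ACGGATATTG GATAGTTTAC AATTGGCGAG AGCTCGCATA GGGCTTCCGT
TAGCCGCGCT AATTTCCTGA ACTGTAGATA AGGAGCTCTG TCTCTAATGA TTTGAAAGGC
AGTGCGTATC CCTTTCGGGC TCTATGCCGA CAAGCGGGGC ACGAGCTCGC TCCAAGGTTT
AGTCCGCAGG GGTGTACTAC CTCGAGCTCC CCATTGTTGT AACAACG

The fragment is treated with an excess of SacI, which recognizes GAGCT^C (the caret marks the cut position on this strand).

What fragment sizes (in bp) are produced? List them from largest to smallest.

70, 53, 44, 41, 19 bp

SacI sites (GAGCTC) start at positions 40, 93, 163, 204.
SacI cuts after base 5 of each site (before the last base), so after positions 44, 97, 167, 208.
Linear molecule, 4 cuts → 5 fragments:
  1–44 → 44 bp
  45–97 → 53 bp
  98–167 → 70 bp
  168–208 → 41 bp
  209–227 → 19 bp
Sorted largest to smallest: 70, 53, 44, 41, 19 bp.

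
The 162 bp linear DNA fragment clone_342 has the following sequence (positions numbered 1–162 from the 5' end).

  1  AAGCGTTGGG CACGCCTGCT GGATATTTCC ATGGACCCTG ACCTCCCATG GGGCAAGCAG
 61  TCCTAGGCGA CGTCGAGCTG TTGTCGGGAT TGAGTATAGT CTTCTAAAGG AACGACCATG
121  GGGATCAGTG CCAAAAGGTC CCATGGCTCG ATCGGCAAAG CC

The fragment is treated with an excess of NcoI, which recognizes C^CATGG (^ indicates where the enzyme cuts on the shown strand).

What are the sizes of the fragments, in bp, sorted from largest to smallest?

70, 29, 25, 21, 17 bp

NcoI sites (CCATGG) start at positions 29, 46, 116, 141.
NcoI cuts after the first base of each site, so after positions 29, 46, 116, 141.
Linear molecule, 4 cuts → 5 fragments:
  1–29 → 29 bp
  30–46 → 17 bp
  47–116 → 70 bp
  117–141 → 25 bp
  142–162 → 21 bp
Sorted largest to smallest: 70, 29, 25, 21, 17 bp.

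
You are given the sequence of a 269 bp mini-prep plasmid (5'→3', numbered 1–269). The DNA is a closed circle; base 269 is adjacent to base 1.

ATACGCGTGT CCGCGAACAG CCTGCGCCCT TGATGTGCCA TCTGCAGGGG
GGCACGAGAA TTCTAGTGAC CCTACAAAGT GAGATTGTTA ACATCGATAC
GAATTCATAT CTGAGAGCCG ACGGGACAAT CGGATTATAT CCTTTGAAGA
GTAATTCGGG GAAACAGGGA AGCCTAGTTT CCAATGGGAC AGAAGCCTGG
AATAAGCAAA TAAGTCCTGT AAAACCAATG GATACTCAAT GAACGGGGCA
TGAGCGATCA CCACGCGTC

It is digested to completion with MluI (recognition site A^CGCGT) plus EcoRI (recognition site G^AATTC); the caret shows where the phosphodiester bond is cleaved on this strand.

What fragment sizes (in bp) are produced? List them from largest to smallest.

MluI sites (ACGCGT) start at positions 3, 263.
MluI cuts after the first base of each site, so after positions 3, 263.
EcoRI sites (GAATTC) start at positions 58, 101.
EcoRI cuts after the first base of each site, so after positions 58, 101.
Combined cut positions: 3, 58, 101, 263.
Circular molecule, 4 cuts → 4 fragments:
  4–58 → 55 bp
  59–101 → 43 bp
  102–263 → 162 bp
  264–269 then 1–3 → 6 + 3 = 9 bp
Sorted largest to smallest: 162, 55, 43, 9 bp.

162, 55, 43, 9 bp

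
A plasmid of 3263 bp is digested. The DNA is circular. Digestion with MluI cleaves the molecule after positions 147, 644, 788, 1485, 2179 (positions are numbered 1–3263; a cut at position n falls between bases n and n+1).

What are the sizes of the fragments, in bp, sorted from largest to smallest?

Circular molecule, 5 cuts → 5 fragments:
  644 − 147 = 497 bp
  788 − 644 = 144 bp
  1485 − 788 = 697 bp
  2179 − 1485 = 694 bp
  wrap: 3263 − 2179 + 147 = 1231 bp
Sorted largest to smallest: 1231, 697, 694, 497, 144 bp.

1231, 697, 694, 497, 144 bp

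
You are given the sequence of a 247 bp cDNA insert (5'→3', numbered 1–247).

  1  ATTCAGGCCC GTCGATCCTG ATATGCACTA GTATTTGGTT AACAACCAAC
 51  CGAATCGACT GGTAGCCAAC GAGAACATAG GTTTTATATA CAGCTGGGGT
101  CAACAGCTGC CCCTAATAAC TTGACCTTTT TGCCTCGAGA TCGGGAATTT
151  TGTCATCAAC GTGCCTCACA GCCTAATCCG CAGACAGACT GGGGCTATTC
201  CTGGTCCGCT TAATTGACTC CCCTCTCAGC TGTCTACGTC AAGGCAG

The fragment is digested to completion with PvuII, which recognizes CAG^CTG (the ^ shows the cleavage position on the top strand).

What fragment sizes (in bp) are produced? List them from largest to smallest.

PvuII sites (CAGCTG) start at positions 91, 104, 227.
PvuII cuts after base 3 of each site, so after positions 93, 106, 229.
Linear molecule, 3 cuts → 4 fragments:
  1–93 → 93 bp
  94–106 → 13 bp
  107–229 → 123 bp
  230–247 → 18 bp
Sorted largest to smallest: 123, 93, 18, 13 bp.

123, 93, 18, 13 bp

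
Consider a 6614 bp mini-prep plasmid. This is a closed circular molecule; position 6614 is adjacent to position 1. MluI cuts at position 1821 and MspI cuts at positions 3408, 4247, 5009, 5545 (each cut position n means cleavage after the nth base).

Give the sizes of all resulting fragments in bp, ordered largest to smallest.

Combined cut positions (sorted): 1821, 3408, 4247, 5009, 5545.
Circular molecule, 5 cuts → 5 fragments:
  3408 − 1821 = 1587 bp
  4247 − 3408 = 839 bp
  5009 − 4247 = 762 bp
  5545 − 5009 = 536 bp
  wrap: 6614 − 5545 + 1821 = 2890 bp
Sorted largest to smallest: 2890, 1587, 839, 762, 536 bp.

2890, 1587, 839, 762, 536 bp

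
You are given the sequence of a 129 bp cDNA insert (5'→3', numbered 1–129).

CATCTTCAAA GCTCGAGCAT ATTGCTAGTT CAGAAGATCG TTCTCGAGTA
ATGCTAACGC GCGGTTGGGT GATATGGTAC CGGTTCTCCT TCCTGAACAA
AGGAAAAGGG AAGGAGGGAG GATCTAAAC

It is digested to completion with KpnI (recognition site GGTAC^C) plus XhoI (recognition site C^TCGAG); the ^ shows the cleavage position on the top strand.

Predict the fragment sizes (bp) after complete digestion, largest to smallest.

49, 37, 31, 12 bp

The KpnI site (GGTACC) starts at position 76.
KpnI cuts after base 5 of each site (before the last base), so after position 80.
XhoI sites (CTCGAG) start at positions 12, 43.
XhoI cuts after the first base of each site, so after positions 12, 43.
Combined cut positions: 12, 43, 80.
Linear molecule, 3 cuts → 4 fragments:
  1–12 → 12 bp
  13–43 → 31 bp
  44–80 → 37 bp
  81–129 → 49 bp
Sorted largest to smallest: 49, 37, 31, 12 bp.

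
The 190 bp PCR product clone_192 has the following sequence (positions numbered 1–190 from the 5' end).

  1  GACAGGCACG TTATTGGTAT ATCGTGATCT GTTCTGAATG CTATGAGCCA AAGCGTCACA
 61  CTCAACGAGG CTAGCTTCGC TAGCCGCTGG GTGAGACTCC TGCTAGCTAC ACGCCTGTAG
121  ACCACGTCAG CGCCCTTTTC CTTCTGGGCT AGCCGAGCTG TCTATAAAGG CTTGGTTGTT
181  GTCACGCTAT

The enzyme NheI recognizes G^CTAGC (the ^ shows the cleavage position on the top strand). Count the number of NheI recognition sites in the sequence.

4

GCTAGC occurs starting at positions 70, 79, 102, 148.
NheI cuts at 4 sites.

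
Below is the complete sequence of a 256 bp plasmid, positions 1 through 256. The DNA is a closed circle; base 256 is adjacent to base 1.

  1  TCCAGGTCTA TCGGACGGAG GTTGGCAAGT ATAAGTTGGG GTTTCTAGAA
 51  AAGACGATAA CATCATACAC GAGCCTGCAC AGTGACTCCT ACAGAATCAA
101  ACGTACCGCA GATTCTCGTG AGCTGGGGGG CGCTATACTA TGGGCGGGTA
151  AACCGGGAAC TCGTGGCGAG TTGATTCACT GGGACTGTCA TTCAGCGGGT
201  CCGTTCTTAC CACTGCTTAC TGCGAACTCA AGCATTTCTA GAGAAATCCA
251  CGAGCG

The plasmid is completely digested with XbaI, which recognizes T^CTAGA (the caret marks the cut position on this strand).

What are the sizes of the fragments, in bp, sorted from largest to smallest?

XbaI sites (TCTAGA) start at positions 44, 237.
XbaI cuts after the first base of each site, so after positions 44, 237.
Circular molecule, 2 cuts → 2 fragments:
  45–237 → 193 bp
  238–256 then 1–44 → 19 + 44 = 63 bp
Sorted largest to smallest: 193, 63 bp.

193, 63 bp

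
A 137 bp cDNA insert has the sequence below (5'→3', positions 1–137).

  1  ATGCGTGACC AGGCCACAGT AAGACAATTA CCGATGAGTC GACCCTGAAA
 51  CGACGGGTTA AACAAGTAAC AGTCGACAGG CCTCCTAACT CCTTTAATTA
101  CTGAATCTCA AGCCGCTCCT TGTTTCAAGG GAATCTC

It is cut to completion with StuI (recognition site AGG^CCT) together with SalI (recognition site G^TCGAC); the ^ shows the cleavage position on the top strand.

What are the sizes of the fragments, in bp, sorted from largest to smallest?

The StuI site (AGGCCT) starts at position 78.
StuI cuts after base 3 of each site, so after position 80.
SalI sites (GTCGAC) start at positions 38, 72.
SalI cuts after the first base of each site, so after positions 38, 72.
Combined cut positions: 38, 72, 80.
Linear molecule, 3 cuts → 4 fragments:
  1–38 → 38 bp
  39–72 → 34 bp
  73–80 → 8 bp
  81–137 → 57 bp
Sorted largest to smallest: 57, 38, 34, 8 bp.

57, 38, 34, 8 bp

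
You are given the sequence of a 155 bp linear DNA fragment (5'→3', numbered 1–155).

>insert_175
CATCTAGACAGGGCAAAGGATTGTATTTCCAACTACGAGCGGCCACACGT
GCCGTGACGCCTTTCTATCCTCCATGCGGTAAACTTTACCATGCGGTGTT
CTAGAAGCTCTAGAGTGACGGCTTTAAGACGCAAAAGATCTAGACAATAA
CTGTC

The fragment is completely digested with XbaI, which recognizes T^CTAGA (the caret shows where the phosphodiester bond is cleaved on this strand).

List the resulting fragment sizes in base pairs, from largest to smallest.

XbaI sites (TCTAGA) start at positions 3, 100, 109, 139.
XbaI cuts after the first base of each site, so after positions 3, 100, 109, 139.
Linear molecule, 4 cuts → 5 fragments:
  1–3 → 3 bp
  4–100 → 97 bp
  101–109 → 9 bp
  110–139 → 30 bp
  140–155 → 16 bp
Sorted largest to smallest: 97, 30, 16, 9, 3 bp.

97, 30, 16, 9, 3 bp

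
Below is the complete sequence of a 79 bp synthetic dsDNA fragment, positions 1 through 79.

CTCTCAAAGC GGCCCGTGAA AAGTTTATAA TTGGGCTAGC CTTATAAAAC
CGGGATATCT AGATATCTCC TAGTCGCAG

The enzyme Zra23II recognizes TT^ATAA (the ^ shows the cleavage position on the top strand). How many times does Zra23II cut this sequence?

TTATAA occurs starting at positions 25, 42.
Zra23II cuts at 2 sites.

2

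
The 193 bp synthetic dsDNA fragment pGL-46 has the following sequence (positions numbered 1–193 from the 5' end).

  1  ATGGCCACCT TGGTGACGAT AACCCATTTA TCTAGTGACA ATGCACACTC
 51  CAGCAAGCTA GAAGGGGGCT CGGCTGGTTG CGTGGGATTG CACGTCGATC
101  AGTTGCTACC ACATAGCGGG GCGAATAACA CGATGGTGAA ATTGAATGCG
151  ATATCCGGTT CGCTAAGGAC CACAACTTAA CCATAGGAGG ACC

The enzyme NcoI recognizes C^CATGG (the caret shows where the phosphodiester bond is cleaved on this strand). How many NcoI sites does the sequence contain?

0

No occurrence of CCATGG is present in the sequence.
NcoI does not cut: 0 sites.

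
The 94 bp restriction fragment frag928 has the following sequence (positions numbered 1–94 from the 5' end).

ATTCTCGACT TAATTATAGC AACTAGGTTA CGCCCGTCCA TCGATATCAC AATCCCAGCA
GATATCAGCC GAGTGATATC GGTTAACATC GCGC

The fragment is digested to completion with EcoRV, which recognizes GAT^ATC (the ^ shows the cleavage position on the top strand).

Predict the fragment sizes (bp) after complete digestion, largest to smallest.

45, 18, 17, 14 bp

EcoRV sites (GATATC) start at positions 43, 61, 75.
EcoRV cuts after base 3 of each site, so after positions 45, 63, 77.
Linear molecule, 3 cuts → 4 fragments:
  1–45 → 45 bp
  46–63 → 18 bp
  64–77 → 14 bp
  78–94 → 17 bp
Sorted largest to smallest: 45, 18, 17, 14 bp.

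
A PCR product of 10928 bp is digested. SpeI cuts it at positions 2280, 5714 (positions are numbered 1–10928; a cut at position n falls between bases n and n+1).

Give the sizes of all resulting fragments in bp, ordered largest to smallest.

5214, 3434, 2280 bp

Linear molecule, 2 cuts → 3 fragments:
  2280 − 0 = 2280 bp
  5714 − 2280 = 3434 bp
  10928 − 5714 = 5214 bp
Sorted largest to smallest: 5214, 3434, 2280 bp.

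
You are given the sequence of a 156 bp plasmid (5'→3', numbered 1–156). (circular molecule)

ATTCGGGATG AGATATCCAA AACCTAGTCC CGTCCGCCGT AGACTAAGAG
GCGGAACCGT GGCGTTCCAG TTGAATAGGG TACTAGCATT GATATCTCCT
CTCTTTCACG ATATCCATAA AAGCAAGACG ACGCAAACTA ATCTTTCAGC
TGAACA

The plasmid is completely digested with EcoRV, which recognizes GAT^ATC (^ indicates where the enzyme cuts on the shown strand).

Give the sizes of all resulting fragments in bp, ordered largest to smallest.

EcoRV sites (GATATC) start at positions 12, 91, 110.
EcoRV cuts after base 3 of each site, so after positions 14, 93, 112.
Circular molecule, 3 cuts → 3 fragments:
  15–93 → 79 bp
  94–112 → 19 bp
  113–156 then 1–14 → 44 + 14 = 58 bp
Sorted largest to smallest: 79, 58, 19 bp.

79, 58, 19 bp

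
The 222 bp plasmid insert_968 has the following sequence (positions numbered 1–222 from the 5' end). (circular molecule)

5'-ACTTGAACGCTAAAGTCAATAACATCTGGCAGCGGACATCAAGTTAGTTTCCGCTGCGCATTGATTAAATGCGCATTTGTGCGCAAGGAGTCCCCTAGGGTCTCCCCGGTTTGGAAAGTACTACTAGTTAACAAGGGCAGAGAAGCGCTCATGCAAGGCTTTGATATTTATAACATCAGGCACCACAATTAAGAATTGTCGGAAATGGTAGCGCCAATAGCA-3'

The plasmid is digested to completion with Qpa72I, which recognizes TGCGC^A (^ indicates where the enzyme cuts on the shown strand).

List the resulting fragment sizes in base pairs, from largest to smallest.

197, 15, 10 bp

Qpa72I sites (TGCGCA) start at positions 55, 70, 80.
Qpa72I cuts after base 5 of each site (before the last base), so after positions 59, 74, 84.
Circular molecule, 3 cuts → 3 fragments:
  60–74 → 15 bp
  75–84 → 10 bp
  85–222 then 1–59 → 138 + 59 = 197 bp
Sorted largest to smallest: 197, 15, 10 bp.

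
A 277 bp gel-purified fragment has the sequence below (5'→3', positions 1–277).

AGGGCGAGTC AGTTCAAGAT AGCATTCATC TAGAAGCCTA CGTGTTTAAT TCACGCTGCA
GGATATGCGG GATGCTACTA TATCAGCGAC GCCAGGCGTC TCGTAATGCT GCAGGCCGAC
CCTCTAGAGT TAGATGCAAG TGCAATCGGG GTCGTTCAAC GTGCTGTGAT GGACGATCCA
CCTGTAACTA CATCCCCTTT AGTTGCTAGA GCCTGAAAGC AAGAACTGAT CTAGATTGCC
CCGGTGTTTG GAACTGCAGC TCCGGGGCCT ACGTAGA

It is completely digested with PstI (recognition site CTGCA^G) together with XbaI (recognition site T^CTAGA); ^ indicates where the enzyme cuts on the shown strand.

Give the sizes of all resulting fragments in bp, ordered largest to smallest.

PstI sites (CTGCAG) start at positions 56, 109, 254.
PstI cuts after base 5 of each site (before the last base), so after positions 60, 113, 258.
XbaI sites (TCTAGA) start at positions 29, 123, 230.
XbaI cuts after the first base of each site, so after positions 29, 123, 230.
Combined cut positions: 29, 60, 113, 123, 230, 258.
Linear molecule, 6 cuts → 7 fragments:
  1–29 → 29 bp
  30–60 → 31 bp
  61–113 → 53 bp
  114–123 → 10 bp
  124–230 → 107 bp
  231–258 → 28 bp
  259–277 → 19 bp
Sorted largest to smallest: 107, 53, 31, 29, 28, 19, 10 bp.

107, 53, 31, 29, 28, 19, 10 bp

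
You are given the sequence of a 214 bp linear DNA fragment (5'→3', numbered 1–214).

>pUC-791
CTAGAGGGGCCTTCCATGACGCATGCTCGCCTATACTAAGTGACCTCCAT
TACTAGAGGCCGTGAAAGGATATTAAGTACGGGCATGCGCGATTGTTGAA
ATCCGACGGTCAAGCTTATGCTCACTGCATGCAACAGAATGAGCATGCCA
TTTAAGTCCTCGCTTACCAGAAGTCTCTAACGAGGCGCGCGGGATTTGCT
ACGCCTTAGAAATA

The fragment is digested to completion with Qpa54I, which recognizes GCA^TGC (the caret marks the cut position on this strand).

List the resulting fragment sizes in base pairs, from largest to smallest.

Qpa54I sites (GCATGC) start at positions 21, 83, 127, 143.
Qpa54I cuts after base 3 of each site, so after positions 23, 85, 129, 145.
Linear molecule, 4 cuts → 5 fragments:
  1–23 → 23 bp
  24–85 → 62 bp
  86–129 → 44 bp
  130–145 → 16 bp
  146–214 → 69 bp
Sorted largest to smallest: 69, 62, 44, 23, 16 bp.

69, 62, 44, 23, 16 bp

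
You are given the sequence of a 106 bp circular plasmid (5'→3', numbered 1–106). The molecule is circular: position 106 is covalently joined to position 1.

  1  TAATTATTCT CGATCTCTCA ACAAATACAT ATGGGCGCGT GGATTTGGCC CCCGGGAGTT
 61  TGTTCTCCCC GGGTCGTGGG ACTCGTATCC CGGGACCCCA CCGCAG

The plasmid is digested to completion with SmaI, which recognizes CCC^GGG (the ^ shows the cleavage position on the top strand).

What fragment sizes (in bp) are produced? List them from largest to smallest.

68, 21, 17 bp

SmaI sites (CCCGGG) start at positions 51, 68, 89.
SmaI cuts after base 3 of each site, so after positions 53, 70, 91.
Circular molecule, 3 cuts → 3 fragments:
  54–70 → 17 bp
  71–91 → 21 bp
  92–106 then 1–53 → 15 + 53 = 68 bp
Sorted largest to smallest: 68, 21, 17 bp.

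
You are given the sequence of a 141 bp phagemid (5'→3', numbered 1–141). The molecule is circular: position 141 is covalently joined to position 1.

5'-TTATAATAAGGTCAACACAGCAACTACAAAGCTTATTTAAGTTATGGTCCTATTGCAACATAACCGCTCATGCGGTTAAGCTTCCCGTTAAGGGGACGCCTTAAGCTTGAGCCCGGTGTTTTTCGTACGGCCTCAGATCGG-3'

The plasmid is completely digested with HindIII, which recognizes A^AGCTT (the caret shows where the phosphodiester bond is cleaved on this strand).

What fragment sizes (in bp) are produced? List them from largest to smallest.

67, 49, 25 bp

HindIII sites (AAGCTT) start at positions 29, 78, 103.
HindIII cuts after the first base of each site, so after positions 29, 78, 103.
Circular molecule, 3 cuts → 3 fragments:
  30–78 → 49 bp
  79–103 → 25 bp
  104–141 then 1–29 → 38 + 29 = 67 bp
Sorted largest to smallest: 67, 49, 25 bp.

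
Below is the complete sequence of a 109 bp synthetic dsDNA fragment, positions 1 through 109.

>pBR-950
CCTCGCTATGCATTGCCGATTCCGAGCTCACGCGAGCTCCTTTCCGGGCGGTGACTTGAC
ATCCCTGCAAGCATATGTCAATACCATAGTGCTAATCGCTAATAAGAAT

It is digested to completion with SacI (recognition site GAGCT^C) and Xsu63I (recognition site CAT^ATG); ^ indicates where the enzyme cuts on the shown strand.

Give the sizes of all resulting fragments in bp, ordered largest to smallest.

36, 35, 28, 10 bp

SacI sites (GAGCTC) start at positions 24, 34.
SacI cuts after base 5 of each site (before the last base), so after positions 28, 38.
The Xsu63I site (CATATG) starts at position 72.
Xsu63I cuts after base 3 of each site, so after position 74.
Combined cut positions: 28, 38, 74.
Linear molecule, 3 cuts → 4 fragments:
  1–28 → 28 bp
  29–38 → 10 bp
  39–74 → 36 bp
  75–109 → 35 bp
Sorted largest to smallest: 36, 35, 28, 10 bp.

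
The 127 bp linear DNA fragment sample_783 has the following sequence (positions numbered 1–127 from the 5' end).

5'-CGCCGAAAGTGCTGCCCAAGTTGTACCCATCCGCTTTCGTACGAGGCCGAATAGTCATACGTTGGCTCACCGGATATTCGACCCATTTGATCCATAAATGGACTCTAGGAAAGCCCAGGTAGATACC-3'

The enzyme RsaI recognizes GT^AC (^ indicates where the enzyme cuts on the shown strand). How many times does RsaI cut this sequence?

2

GTAC occurs starting at positions 23, 39.
RsaI cuts at 2 sites.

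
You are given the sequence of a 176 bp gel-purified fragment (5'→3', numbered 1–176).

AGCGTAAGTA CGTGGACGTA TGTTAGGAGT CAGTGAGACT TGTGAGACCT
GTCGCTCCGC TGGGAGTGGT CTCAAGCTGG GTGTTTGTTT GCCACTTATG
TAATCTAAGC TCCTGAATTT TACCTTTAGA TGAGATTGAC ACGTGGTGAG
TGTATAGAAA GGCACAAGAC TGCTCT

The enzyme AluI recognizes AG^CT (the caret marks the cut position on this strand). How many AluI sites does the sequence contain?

AGCT occurs starting at positions 75, 108.
AluI cuts at 2 sites.

2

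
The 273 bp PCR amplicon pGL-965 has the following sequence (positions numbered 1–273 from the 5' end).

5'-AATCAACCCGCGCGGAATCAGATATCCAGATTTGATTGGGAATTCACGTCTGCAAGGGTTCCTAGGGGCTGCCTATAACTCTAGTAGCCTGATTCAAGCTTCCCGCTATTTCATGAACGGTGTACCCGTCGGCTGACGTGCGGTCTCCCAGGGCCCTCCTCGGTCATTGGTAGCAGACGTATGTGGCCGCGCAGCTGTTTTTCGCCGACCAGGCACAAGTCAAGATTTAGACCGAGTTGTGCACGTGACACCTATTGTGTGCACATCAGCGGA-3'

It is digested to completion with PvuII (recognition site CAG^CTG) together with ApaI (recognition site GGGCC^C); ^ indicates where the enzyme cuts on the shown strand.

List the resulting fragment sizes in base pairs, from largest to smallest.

The PvuII site (CAGCTG) starts at position 192.
PvuII cuts after base 3 of each site, so after position 194.
The ApaI site (GGGCCC) starts at position 151.
ApaI cuts after base 5 of each site (before the last base), so after position 155.
Combined cut positions: 155, 194.
Linear molecule, 2 cuts → 3 fragments:
  1–155 → 155 bp
  156–194 → 39 bp
  195–273 → 79 bp
Sorted largest to smallest: 155, 79, 39 bp.

155, 79, 39 bp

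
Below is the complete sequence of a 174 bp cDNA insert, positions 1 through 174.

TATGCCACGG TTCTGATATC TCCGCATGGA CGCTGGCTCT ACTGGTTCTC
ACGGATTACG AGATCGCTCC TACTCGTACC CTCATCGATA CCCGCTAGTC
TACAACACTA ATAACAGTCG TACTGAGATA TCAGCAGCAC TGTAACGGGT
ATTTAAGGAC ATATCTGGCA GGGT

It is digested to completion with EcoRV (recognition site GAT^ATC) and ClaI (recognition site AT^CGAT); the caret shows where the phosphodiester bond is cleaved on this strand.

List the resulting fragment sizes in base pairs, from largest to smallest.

68, 45, 44, 17 bp

EcoRV sites (GATATC) start at positions 15, 127.
EcoRV cuts after base 3 of each site, so after positions 17, 129.
The ClaI site (ATCGAT) starts at position 84.
ClaI cuts after base 2 of each site, so after position 85.
Combined cut positions: 17, 85, 129.
Linear molecule, 3 cuts → 4 fragments:
  1–17 → 17 bp
  18–85 → 68 bp
  86–129 → 44 bp
  130–174 → 45 bp
Sorted largest to smallest: 68, 45, 44, 17 bp.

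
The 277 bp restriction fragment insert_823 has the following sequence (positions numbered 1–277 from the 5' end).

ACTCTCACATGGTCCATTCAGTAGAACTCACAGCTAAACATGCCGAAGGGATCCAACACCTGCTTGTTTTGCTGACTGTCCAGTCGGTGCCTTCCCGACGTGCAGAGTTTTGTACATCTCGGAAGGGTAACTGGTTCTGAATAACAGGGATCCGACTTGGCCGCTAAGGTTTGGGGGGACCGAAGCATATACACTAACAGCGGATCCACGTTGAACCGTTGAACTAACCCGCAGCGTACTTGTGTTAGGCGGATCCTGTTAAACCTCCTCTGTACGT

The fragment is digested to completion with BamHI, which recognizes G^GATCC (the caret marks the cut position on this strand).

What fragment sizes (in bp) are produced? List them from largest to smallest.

99, 54, 49, 49, 26 bp

BamHI sites (GGATCC) start at positions 49, 148, 202, 251.
BamHI cuts after the first base of each site, so after positions 49, 148, 202, 251.
Linear molecule, 4 cuts → 5 fragments:
  1–49 → 49 bp
  50–148 → 99 bp
  149–202 → 54 bp
  203–251 → 49 bp
  252–277 → 26 bp
Sorted largest to smallest: 99, 54, 49, 49, 26 bp.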